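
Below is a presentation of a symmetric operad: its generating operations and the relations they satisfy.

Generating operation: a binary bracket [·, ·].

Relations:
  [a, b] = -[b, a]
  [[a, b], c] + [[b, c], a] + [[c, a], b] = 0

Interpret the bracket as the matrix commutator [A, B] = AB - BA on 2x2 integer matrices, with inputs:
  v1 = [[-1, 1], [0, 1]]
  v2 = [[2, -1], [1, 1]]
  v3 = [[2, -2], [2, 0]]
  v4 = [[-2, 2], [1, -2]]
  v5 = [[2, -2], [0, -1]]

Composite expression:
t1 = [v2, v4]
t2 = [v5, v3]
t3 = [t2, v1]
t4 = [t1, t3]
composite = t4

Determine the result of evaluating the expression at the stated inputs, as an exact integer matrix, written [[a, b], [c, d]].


[[12, 48], [60, -12]]


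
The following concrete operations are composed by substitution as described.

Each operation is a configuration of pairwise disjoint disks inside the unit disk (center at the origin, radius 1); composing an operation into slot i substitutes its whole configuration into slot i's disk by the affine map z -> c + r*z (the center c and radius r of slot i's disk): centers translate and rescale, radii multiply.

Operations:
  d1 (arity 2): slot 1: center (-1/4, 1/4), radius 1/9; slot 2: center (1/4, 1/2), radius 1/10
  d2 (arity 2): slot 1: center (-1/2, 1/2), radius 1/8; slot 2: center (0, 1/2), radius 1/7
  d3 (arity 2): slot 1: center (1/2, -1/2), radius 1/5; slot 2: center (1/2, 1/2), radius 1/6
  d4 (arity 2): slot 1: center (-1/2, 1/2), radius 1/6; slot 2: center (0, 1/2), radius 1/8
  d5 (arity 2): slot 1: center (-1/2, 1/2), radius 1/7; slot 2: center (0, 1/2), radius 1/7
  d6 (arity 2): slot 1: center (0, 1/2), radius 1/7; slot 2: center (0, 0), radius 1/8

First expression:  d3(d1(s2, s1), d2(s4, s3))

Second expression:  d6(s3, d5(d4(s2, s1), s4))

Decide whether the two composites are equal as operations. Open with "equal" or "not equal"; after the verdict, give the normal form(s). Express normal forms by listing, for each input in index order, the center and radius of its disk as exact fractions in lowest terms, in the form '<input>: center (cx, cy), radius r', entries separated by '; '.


The first expression, normalized: s1: center (11/20, -2/5), radius 1/50; s2: center (9/20, -9/20), radius 1/45; s3: center (1/2, 7/12), radius 1/42; s4: center (5/12, 7/12), radius 1/48
The second expression, normalized: s1: center (-1/16, 1/14), radius 1/448; s2: center (-1/14, 1/14), radius 1/336; s3: center (0, 1/2), radius 1/7; s4: center (0, 1/16), radius 1/56
The forms do not match — not equal.

not equal; first: s1: center (11/20, -2/5), radius 1/50; s2: center (9/20, -9/20), radius 1/45; s3: center (1/2, 7/12), radius 1/42; s4: center (5/12, 7/12), radius 1/48; second: s1: center (-1/16, 1/14), radius 1/448; s2: center (-1/14, 1/14), radius 1/336; s3: center (0, 1/2), radius 1/7; s4: center (0, 1/16), radius 1/56


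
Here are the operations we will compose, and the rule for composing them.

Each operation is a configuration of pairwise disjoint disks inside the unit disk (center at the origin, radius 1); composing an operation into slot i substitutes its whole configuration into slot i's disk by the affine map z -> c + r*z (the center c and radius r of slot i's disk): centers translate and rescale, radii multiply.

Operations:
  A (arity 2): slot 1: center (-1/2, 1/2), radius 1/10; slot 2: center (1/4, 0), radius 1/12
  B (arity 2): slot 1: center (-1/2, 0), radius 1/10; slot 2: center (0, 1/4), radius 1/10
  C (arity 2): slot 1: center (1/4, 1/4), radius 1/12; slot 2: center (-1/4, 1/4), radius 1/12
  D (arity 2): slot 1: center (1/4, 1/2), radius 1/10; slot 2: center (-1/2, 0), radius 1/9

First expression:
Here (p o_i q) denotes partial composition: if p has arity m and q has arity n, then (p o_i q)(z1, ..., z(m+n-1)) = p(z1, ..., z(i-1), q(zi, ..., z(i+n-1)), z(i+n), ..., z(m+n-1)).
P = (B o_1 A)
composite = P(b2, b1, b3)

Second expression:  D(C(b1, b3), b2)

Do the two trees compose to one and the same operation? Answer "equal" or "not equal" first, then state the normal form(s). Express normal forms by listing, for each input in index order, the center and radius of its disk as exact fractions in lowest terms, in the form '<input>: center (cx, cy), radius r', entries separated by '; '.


In normal form, the first expression is b1: center (-19/40, 0), radius 1/120; b2: center (-11/20, 1/20), radius 1/100; b3: center (0, 1/4), radius 1/10
In normal form, the second expression is b1: center (11/40, 21/40), radius 1/120; b2: center (-1/2, 0), radius 1/9; b3: center (9/40, 21/40), radius 1/120
No match — not equal.

not equal; first: b1: center (-19/40, 0), radius 1/120; b2: center (-11/20, 1/20), radius 1/100; b3: center (0, 1/4), radius 1/10; second: b1: center (11/40, 21/40), radius 1/120; b2: center (-1/2, 0), radius 1/9; b3: center (9/40, 21/40), radius 1/120


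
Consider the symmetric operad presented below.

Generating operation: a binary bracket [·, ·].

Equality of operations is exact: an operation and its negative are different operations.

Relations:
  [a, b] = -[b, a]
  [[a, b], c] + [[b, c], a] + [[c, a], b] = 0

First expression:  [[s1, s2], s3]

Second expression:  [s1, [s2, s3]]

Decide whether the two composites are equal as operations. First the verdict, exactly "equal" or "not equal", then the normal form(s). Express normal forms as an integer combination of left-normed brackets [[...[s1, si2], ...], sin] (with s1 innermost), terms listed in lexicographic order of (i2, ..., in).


not equal — first [[s1, s2], s3], second [[s1, s2], s3] - [[s1, s3], s2]

Reducing the first expression gives [[s1, s2], s3]
Reducing the second expression gives [[s1, s2], s3] - [[s1, s3], s2]
The normal forms differ: not equal.


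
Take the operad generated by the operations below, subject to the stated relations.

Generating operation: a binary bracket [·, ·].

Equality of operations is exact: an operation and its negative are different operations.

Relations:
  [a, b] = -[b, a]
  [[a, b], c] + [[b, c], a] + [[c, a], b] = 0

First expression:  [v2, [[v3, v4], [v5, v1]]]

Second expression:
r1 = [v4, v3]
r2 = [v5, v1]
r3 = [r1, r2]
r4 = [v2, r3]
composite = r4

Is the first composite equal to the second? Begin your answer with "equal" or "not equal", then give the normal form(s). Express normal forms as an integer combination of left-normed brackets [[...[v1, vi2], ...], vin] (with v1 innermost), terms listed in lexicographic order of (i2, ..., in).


not equal; the first gives -[[[[v1, v5], v3], v4], v2] + [[[[v1, v5], v4], v3], v2] and the second [[[[v1, v5], v3], v4], v2] - [[[[v1, v5], v4], v3], v2]


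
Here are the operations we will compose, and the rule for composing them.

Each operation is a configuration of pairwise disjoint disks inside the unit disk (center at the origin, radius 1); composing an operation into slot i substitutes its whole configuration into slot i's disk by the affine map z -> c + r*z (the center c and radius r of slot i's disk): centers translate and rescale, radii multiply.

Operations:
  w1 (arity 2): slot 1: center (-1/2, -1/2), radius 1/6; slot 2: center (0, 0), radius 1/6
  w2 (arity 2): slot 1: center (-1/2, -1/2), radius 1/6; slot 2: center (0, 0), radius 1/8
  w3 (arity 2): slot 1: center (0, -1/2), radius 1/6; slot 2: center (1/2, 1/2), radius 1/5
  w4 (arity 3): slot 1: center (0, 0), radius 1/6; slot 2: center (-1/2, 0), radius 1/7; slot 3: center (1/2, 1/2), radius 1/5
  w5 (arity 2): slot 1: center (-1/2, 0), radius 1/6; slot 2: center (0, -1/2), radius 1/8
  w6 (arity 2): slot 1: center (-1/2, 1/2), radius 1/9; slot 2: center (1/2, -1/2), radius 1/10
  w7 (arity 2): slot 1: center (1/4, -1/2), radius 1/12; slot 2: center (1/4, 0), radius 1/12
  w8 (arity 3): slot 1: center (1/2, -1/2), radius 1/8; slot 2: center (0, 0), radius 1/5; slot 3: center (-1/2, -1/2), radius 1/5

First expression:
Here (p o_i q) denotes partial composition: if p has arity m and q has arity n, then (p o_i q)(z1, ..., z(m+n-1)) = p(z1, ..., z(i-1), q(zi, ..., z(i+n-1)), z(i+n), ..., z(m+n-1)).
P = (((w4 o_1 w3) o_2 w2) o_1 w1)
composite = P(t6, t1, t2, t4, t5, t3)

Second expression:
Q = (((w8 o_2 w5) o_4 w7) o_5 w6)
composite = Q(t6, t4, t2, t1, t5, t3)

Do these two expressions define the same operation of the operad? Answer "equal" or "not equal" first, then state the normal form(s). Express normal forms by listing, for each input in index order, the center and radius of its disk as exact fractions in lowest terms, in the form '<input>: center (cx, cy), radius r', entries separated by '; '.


The first expression, normalized: t1: center (0, -1/12), radius 1/216; t2: center (1/15, 1/15), radius 1/180; t3: center (1/2, 1/2), radius 1/5; t4: center (1/12, 1/12), radius 1/240; t5: center (-1/2, 0), radius 1/7; t6: center (-1/72, -7/72), radius 1/216
The second expression, normalized: t1: center (-9/20, -3/5), radius 1/60; t2: center (0, -1/10), radius 1/40; t3: center (-53/120, -61/120), radius 1/600; t4: center (-1/10, 0), radius 1/30; t5: center (-11/24, -59/120), radius 1/540; t6: center (1/2, -1/2), radius 1/8
The normal forms differ: not equal.

not equal: they reduce to t1: center (0, -1/12), radius 1/216; t2: center (1/15, 1/15), radius 1/180; t3: center (1/2, 1/2), radius 1/5; t4: center (1/12, 1/12), radius 1/240; t5: center (-1/2, 0), radius 1/7; t6: center (-1/72, -7/72), radius 1/216 and t1: center (-9/20, -3/5), radius 1/60; t2: center (0, -1/10), radius 1/40; t3: center (-53/120, -61/120), radius 1/600; t4: center (-1/10, 0), radius 1/30; t5: center (-11/24, -59/120), radius 1/540; t6: center (1/2, -1/2), radius 1/8


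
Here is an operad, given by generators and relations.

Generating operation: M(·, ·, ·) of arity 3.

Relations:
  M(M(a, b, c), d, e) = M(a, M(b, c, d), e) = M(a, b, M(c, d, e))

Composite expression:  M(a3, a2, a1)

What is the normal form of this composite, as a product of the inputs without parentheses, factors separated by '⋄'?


a3 ⋄ a2 ⋄ a1

Key point: M is associative — brackets drop, the a-order remains.
M(a3, a2, a1) linearizes to a3 ⋄ a2 ⋄ a1


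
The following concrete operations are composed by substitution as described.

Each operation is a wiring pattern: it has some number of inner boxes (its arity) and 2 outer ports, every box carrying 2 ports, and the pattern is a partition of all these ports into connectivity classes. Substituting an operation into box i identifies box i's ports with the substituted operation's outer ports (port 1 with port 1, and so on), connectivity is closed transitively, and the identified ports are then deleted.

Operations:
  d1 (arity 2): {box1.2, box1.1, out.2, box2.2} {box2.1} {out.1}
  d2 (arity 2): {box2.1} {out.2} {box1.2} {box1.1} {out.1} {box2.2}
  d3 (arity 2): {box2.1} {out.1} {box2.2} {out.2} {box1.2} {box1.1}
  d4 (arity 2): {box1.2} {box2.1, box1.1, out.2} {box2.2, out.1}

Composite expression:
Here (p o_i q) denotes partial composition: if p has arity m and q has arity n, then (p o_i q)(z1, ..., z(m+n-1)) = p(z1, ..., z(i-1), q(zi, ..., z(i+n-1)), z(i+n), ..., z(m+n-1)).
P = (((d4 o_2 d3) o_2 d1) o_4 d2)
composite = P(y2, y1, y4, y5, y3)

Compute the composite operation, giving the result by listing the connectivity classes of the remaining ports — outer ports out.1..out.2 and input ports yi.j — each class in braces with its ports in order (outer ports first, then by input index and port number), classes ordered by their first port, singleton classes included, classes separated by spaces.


{out.1} {out.2, y2.1} {y1.1, y1.2, y4.2} {y2.2} {y3.1} {y3.2} {y4.1} {y5.1} {y5.2}

Two ports join when wires chain via d4-identified ports.
stage d1: inputs (y1, y4), connectivity {out.1} {out.2, y1.1, y1.2, y4.2} {y4.1}, out.j its boundary
stage d2: inputs (y5, y3), connectivity {out.1} {out.2} {y3.1} {y3.2} {y5.1} {y5.2}, out.j its boundary
stage d3: inputs (y1, y4, y5, y3), connectivity {out.1} {out.2} {y1.1, y1.2, y4.2} {y3.1} {y3.2} {y4.1} {y5.1} {y5.2}, out.j its boundary
stage d4: inputs (y2, y1, y4, y5, y3), connectivity {out.1} {out.2, y2.1} {y1.1, y1.2, y4.2} {y2.2} {y3.1} {y3.2} {y4.1} {y5.1} {y5.2}, out.j its boundary


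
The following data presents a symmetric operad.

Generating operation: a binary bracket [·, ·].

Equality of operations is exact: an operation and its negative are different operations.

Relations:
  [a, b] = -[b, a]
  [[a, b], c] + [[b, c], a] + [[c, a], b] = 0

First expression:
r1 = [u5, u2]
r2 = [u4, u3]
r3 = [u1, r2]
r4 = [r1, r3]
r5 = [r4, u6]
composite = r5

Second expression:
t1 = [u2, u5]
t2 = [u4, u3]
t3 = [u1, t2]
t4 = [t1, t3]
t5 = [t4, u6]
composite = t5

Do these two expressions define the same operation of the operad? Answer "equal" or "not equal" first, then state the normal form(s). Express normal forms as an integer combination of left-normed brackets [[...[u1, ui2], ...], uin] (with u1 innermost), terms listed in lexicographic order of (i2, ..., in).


The first expression reduces to -[[[[[u1, u3], u4], u2], u5], u6] + [[[[[u1, u3], u4], u5], u2], u6] + [[[[[u1, u4], u3], u2], u5], u6] - [[[[[u1, u4], u3], u5], u2], u6]
The second expression reduces to [[[[[u1, u3], u4], u2], u5], u6] - [[[[[u1, u3], u4], u5], u2], u6] - [[[[[u1, u4], u3], u2], u5], u6] + [[[[[u1, u4], u3], u5], u2], u6]
Different reductions; not equal.

not equal: they reduce to -[[[[[u1, u3], u4], u2], u5], u6] + [[[[[u1, u3], u4], u5], u2], u6] + [[[[[u1, u4], u3], u2], u5], u6] - [[[[[u1, u4], u3], u5], u2], u6] and [[[[[u1, u3], u4], u2], u5], u6] - [[[[[u1, u3], u4], u5], u2], u6] - [[[[[u1, u4], u3], u2], u5], u6] + [[[[[u1, u4], u3], u5], u2], u6]


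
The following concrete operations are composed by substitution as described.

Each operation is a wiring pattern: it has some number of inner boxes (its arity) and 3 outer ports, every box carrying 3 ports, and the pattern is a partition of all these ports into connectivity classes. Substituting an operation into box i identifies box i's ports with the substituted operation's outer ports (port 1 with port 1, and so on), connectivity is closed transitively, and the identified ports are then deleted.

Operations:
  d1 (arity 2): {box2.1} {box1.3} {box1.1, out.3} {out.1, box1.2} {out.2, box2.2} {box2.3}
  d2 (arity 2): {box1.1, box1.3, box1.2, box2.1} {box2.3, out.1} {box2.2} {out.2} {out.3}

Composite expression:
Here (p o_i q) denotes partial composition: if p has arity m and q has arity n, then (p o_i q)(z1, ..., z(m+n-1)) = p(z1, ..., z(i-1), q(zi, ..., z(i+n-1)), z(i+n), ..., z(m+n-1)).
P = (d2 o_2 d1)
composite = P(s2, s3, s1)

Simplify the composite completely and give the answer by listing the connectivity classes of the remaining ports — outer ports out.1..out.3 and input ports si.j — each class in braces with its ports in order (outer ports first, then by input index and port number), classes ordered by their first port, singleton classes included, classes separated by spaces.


{out.1, s3.1} {out.2} {out.3} {s1.1} {s1.2} {s1.3} {s2.1, s2.2, s2.3, s3.2} {s3.3}


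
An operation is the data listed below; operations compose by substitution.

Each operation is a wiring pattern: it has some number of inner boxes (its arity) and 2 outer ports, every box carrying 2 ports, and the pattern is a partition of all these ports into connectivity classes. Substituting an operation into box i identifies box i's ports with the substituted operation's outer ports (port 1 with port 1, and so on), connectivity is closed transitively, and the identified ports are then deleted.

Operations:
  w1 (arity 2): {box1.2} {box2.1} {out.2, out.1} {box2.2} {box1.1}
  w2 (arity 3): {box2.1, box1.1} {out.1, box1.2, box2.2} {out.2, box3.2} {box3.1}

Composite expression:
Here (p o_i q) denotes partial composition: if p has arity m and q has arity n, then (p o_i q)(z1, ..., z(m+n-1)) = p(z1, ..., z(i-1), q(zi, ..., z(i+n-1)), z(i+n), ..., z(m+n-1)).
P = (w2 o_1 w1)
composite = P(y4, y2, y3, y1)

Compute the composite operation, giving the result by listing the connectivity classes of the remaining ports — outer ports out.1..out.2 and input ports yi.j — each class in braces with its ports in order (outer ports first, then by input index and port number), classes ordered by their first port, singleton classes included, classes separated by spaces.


{out.1, y3.1, y3.2} {out.2, y1.2} {y1.1} {y2.1} {y2.2} {y4.1} {y4.2}

After gluing at w2, chains via deleted ports link the y-ports.
w1 over (y4, y2) gives {out.1, out.2} {y2.1} {y2.2} {y4.1} {y4.2}, out.j being that stage's outer ports
w2 over (y4, y2, y3, y1) gives {out.1, y3.1, y3.2} {out.2, y1.2} {y1.1} {y2.1} {y2.2} {y4.1} {y4.2}, out.j being that stage's outer ports


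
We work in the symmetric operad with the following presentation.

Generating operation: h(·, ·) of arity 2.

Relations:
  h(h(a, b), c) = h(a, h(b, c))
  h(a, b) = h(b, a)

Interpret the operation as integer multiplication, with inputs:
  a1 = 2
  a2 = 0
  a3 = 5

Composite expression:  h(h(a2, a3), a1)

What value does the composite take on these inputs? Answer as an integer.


0

h(a2, a3) = 0
h(h(a2, a3), a1) = 0


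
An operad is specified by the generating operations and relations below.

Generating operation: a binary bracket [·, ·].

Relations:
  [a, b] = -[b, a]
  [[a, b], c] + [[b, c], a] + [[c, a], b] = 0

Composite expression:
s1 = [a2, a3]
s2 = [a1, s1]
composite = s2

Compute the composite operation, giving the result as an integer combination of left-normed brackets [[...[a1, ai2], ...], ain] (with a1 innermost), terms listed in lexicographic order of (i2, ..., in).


Antisymmetry and Jacobi reduce to a1-anchored left-normed brackets.
Composite bracket: [a1, [a2, a3]]
Each bracket splits as ab - ba, giving 4 signed words (2^2 = 4).
Collect the words opening with a1:
  from a1a2a3, sign +1: term +[[a1, a2], a3]
  from a1a3a2, sign -1: term -[[a1, a3], a2]

[[a1, a2], a3] - [[a1, a3], a2]


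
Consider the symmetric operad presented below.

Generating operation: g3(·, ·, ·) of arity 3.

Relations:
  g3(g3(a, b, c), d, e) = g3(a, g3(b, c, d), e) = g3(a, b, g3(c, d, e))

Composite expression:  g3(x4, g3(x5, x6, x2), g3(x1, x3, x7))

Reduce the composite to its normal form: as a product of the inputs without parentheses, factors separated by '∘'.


Associativity of g3 dissolves the nesting; only the x-input order survives.
g3(x5, x6, x2) flattens to x5 ∘ x6 ∘ x2
g3(x1, x3, x7) flattens to x1 ∘ x3 ∘ x7
g3(x4, g3(x5, x6, x2), g3(x1, x3, x7)) flattens to x4 ∘ x5 ∘ x6 ∘ x2 ∘ x1 ∘ x3 ∘ x7

x4 ∘ x5 ∘ x6 ∘ x2 ∘ x1 ∘ x3 ∘ x7


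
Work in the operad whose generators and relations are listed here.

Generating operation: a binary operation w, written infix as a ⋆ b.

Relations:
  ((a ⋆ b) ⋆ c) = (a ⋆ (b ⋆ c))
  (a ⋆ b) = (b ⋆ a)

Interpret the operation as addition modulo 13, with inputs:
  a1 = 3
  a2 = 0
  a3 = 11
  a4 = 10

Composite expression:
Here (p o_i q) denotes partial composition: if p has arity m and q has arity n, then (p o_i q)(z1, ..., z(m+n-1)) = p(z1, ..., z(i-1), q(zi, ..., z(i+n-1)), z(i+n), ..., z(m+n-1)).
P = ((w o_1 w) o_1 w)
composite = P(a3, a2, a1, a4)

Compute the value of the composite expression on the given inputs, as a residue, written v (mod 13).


11 (mod 13)


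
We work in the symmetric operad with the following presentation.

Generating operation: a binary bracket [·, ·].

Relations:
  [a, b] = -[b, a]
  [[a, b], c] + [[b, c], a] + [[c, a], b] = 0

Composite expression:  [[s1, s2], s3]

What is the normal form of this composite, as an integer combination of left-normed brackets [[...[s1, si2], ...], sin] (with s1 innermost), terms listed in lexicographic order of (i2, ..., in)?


Antisymmetry and Jacobi reduce to s1-anchored left-normed brackets.
Composite bracket: [[s1, s2], s3]
Applying ab - ba throughout gives 4 signed words (2^2 = 4).
Only words starting with s1 matter:
  s1s2s3 appears with sign +1, giving the term +[[s1, s2], s3]

[[s1, s2], s3]


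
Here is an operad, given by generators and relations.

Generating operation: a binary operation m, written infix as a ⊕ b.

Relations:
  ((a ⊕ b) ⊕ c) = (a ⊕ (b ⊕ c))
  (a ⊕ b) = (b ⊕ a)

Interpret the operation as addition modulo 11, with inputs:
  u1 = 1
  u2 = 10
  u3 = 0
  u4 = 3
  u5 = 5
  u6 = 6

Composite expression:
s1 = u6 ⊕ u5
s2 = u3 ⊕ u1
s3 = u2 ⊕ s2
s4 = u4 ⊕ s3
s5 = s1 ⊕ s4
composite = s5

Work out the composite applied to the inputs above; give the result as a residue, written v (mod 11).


3 (mod 11)

(u6 ⊕ u5) = 0
(u3 ⊕ u1) = 1
(u2 ⊕ (u3 ⊕ u1)) = 0
(u4 ⊕ (u2 ⊕ (u3 ⊕ u1))) = 3
((u6 ⊕ u5) ⊕ (u4 ⊕ (u2 ⊕ (u3 ⊕ u1)))) = 3


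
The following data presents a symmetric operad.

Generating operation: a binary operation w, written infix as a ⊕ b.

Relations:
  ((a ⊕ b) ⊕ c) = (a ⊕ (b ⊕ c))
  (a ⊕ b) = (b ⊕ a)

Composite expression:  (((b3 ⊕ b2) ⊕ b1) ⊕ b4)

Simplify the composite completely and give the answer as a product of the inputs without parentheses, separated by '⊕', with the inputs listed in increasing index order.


b1 ⊕ b2 ⊕ b3 ⊕ b4

Reordering under w is free, so list the b-inputs canonically.
(b3 ⊕ b2) spells out as b3 ⊕ b2
((b3 ⊕ b2) ⊕ b1) spells out as b3 ⊕ b2 ⊕ b1
(((b3 ⊕ b2) ⊕ b1) ⊕ b4) spells out as b3 ⊕ b2 ⊕ b1 ⊕ b4
the factors in increasing index order: b1 ⊕ b2 ⊕ b3 ⊕ b4


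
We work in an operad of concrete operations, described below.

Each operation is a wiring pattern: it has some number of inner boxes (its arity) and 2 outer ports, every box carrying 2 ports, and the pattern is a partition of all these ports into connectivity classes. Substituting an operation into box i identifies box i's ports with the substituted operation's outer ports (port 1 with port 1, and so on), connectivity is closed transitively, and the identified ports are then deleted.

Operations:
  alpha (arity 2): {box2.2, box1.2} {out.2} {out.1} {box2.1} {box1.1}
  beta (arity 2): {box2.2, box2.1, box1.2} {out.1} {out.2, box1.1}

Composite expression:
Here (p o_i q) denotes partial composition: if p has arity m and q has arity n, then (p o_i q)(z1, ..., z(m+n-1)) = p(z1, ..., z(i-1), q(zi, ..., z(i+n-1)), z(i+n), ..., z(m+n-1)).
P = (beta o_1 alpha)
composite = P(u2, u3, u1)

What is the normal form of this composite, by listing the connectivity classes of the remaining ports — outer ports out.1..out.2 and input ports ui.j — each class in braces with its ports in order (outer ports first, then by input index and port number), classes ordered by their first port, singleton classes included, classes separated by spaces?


Treat the ports identified at beta as solder joints: merge, then drop.
the subtree at alpha composes to {out.1} {out.2} {u2.1} {u2.2, u3.2} {u3.1} on (u2, u3); out.j = own outer ports
the subtree at beta composes to {out.1} {out.2} {u1.1, u1.2} {u2.1} {u2.2, u3.2} {u3.1} on (u2, u3, u1); out.j = own outer ports

{out.1} {out.2} {u1.1, u1.2} {u2.1} {u2.2, u3.2} {u3.1}


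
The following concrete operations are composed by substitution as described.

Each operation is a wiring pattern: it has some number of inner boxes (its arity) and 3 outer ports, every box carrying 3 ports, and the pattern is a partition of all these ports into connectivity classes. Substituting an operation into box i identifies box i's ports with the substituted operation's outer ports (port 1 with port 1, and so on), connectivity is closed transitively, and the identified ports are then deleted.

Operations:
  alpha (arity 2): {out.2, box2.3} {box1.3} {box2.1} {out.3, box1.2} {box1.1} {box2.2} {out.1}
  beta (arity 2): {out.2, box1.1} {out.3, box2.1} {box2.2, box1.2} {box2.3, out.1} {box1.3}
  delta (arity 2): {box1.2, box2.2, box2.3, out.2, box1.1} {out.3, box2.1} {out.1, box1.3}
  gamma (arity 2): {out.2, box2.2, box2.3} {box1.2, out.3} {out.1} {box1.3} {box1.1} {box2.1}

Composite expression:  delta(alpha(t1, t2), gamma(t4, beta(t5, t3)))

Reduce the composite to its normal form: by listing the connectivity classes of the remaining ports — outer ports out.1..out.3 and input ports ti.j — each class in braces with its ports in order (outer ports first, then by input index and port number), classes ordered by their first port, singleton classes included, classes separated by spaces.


{out.1, t1.2} {out.2, t2.3, t3.1, t4.2, t5.1} {out.3} {t1.1} {t1.3} {t2.1} {t2.2} {t3.2, t5.2} {t3.3} {t4.1} {t4.3} {t5.3}

After gluing at delta, chains via deleted ports link the t-ports.
stage alpha: inputs (t1, t2), connectivity {out.1} {out.2, t2.3} {out.3, t1.2} {t1.1} {t1.3} {t2.1} {t2.2}, out.j its boundary
stage beta: inputs (t5, t3), connectivity {out.1, t3.3} {out.2, t5.1} {out.3, t3.1} {t3.2, t5.2} {t5.3}, out.j its boundary
stage gamma: inputs (t4, t5, t3), connectivity {out.1} {out.2, t3.1, t5.1} {out.3, t4.2} {t3.2, t5.2} {t3.3} {t4.1} {t4.3} {t5.3}, out.j its boundary
stage delta: inputs (t1, t2, t4, t5, t3), connectivity {out.1, t1.2} {out.2, t2.3, t3.1, t4.2, t5.1} {out.3} {t1.1} {t1.3} {t2.1} {t2.2} {t3.2, t5.2} {t3.3} {t4.1} {t4.3} {t5.3}, out.j its boundary


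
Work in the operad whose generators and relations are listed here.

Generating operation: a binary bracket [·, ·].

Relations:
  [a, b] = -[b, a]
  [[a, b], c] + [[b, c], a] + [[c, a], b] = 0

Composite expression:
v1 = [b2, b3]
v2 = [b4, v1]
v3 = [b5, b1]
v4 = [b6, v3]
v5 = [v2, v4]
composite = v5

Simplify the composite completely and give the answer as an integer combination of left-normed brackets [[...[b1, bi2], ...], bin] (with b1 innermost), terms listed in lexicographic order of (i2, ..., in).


[[[[[b1, b5], b6], b2], b3], b4] - [[[[[b1, b5], b6], b3], b2], b4] - [[[[[b1, b5], b6], b4], b2], b3] + [[[[[b1, b5], b6], b4], b3], b2]

A multilinear Lie element is pinned by b1-initial words (b1 innermost).
Composite bracket: [[b4, [b2, b3]], [b6, [b5, b1]]]
Under [a, b] = ab - ba we get 32 signed associative words (2^5 = 32).
Coefficients come from the b1-initial words:
  b1b5b6b2b3b4 (sign +1) contributes +[[[[[b1, b5], b6], b2], b3], b4]
  b1b5b6b3b2b4 (sign -1) contributes -[[[[[b1, b5], b6], b3], b2], b4]
  b1b5b6b4b2b3 (sign -1) contributes -[[[[[b1, b5], b6], b4], b2], b3]
  b1b5b6b4b3b2 (sign +1) contributes +[[[[[b1, b5], b6], b4], b3], b2]


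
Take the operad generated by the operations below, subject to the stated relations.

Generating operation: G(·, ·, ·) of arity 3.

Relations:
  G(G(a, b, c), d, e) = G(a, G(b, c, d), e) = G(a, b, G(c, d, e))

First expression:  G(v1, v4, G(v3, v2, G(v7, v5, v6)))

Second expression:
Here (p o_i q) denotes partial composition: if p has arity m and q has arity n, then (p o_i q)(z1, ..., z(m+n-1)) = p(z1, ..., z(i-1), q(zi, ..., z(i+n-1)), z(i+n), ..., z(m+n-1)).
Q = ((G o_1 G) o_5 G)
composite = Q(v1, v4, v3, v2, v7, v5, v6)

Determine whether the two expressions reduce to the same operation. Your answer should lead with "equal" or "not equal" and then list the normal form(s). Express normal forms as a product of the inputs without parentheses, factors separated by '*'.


Reducing the first expression gives v1 * v4 * v3 * v2 * v7 * v5 * v6
Reducing the second expression gives v1 * v4 * v3 * v2 * v7 * v5 * v6
Both agree, so they are equal.

equal; the common form is v1 * v4 * v3 * v2 * v7 * v5 * v6


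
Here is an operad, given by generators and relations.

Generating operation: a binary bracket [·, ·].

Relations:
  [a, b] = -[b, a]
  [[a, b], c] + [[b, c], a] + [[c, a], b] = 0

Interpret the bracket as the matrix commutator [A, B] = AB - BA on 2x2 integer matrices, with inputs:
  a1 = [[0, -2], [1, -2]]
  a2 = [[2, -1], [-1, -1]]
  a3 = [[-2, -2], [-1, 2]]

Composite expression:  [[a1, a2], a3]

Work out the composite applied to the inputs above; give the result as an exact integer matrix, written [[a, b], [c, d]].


[[6, 4], [-14, -6]]

[a1, a2] = [[3, 4], [5, -3]]
[[a1, a2], a3] = [[6, 4], [-14, -6]]


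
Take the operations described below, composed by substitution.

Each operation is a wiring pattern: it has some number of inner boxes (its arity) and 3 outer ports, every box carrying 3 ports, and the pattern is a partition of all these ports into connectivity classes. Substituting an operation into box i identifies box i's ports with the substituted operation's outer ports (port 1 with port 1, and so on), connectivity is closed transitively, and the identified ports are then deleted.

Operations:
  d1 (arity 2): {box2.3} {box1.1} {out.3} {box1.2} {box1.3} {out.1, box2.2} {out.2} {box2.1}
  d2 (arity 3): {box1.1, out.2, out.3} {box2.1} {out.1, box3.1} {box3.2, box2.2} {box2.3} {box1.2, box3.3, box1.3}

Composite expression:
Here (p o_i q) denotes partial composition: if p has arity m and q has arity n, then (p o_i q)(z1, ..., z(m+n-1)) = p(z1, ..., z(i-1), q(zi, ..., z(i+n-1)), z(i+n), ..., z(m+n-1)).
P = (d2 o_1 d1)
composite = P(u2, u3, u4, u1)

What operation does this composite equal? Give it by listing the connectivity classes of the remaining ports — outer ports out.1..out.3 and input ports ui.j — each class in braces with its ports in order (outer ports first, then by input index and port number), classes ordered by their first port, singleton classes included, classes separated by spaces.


Treat the ports identified at d2 as solder joints: merge, then drop.
through d1, on inputs (u2, u3): {out.1, u3.2} {out.2} {out.3} {u2.1} {u2.2} {u2.3} {u3.1} {u3.3} (out.j = stage outer ports)
through d2, on inputs (u2, u3, u4, u1): {out.1, u1.1} {out.2, out.3, u3.2} {u1.2, u4.2} {u1.3} {u2.1} {u2.2} {u2.3} {u3.1} {u3.3} {u4.1} {u4.3} (out.j = stage outer ports)

{out.1, u1.1} {out.2, out.3, u3.2} {u1.2, u4.2} {u1.3} {u2.1} {u2.2} {u2.3} {u3.1} {u3.3} {u4.1} {u4.3}


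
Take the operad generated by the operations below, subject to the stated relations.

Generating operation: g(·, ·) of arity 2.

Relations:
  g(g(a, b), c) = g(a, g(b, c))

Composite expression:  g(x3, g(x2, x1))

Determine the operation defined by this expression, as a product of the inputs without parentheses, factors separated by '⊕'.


Under associativity of g, the answer is the x's in reading order.
g(x2, x1) flattens to x2 ⊕ x1
g(x3, g(x2, x1)) flattens to x3 ⊕ x2 ⊕ x1

x3 ⊕ x2 ⊕ x1


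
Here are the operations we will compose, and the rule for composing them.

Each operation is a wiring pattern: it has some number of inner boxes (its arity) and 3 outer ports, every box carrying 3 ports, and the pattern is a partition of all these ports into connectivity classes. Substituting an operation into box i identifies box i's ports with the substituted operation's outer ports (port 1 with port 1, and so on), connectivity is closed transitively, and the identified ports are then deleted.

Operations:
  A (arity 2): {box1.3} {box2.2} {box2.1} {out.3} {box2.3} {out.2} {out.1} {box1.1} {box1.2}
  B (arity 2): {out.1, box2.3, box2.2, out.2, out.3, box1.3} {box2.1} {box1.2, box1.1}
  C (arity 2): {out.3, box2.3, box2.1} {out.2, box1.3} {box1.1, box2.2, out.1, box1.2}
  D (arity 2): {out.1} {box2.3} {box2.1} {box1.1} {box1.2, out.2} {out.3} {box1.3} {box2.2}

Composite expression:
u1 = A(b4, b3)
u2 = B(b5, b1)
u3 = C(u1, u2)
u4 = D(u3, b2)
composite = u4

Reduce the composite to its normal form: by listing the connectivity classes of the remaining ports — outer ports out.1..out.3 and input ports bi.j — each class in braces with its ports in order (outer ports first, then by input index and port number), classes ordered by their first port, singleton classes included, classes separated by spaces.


{out.1} {out.2} {out.3} {b1.1} {b1.2, b1.3, b5.3} {b2.1} {b2.2} {b2.3} {b3.1} {b3.2} {b3.3} {b4.1} {b4.2} {b4.3} {b5.1, b5.2}

After gluing at D, chains via deleted ports link the b-ports.
stage A: inputs (b4, b3), connectivity {out.1} {out.2} {out.3} {b3.1} {b3.2} {b3.3} {b4.1} {b4.2} {b4.3}, out.j its boundary
stage B: inputs (b5, b1), connectivity {out.1, out.2, out.3, b1.2, b1.3, b5.3} {b1.1} {b5.1, b5.2}, out.j its boundary
stage C: inputs (b4, b3, b5, b1), connectivity {out.1, out.3, b1.2, b1.3, b5.3} {out.2} {b1.1} {b3.1} {b3.2} {b3.3} {b4.1} {b4.2} {b4.3} {b5.1, b5.2}, out.j its boundary
stage D: inputs (b4, b3, b5, b1, b2), connectivity {out.1} {out.2} {out.3} {b1.1} {b1.2, b1.3, b5.3} {b2.1} {b2.2} {b2.3} {b3.1} {b3.2} {b3.3} {b4.1} {b4.2} {b4.3} {b5.1, b5.2}, out.j its boundary


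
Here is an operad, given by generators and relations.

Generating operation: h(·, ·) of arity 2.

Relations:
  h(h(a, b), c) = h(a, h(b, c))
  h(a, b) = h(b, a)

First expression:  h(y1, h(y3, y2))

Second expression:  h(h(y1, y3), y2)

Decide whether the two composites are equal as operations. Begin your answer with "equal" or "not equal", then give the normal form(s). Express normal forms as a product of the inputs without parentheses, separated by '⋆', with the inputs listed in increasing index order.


The first expression reduces to y1 ⋆ y2 ⋆ y3
The second expression reduces to y1 ⋆ y2 ⋆ y3
One common form — equal.

equal; both compose to y1 ⋆ y2 ⋆ y3


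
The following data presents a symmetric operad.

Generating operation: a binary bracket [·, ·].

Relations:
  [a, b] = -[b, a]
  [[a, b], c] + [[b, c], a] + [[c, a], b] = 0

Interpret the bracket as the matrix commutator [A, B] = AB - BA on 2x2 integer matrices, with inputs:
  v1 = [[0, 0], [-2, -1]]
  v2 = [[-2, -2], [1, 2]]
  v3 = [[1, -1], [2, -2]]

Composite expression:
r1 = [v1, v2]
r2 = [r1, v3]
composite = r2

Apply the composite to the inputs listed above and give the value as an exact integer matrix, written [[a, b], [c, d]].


[v1, v2] = [[-4, -2], [7, 4]]
[[v1, v2], v3] = [[3, 14], [37, -3]]

[[3, 14], [37, -3]]


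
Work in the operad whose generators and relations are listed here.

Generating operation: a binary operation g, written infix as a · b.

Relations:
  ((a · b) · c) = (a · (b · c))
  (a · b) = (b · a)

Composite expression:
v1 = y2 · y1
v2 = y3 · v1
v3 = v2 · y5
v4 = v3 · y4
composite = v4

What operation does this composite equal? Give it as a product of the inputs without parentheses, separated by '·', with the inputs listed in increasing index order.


y1 · y2 · y3 · y4 · y5


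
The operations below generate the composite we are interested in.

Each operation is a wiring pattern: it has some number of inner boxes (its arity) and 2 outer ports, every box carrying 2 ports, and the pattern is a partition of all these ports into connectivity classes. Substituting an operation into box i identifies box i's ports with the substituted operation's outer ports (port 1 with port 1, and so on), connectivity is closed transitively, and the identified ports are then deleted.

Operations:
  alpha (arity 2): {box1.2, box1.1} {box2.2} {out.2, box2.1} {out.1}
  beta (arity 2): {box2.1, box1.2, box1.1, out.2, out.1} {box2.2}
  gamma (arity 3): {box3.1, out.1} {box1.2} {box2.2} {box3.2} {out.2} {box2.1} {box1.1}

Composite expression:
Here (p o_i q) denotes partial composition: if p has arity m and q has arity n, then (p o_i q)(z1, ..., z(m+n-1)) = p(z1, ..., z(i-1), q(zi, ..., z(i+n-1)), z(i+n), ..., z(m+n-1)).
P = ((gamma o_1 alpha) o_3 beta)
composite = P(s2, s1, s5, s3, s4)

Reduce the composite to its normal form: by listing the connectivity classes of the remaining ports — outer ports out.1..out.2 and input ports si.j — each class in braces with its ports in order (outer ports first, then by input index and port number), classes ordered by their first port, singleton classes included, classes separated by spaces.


After gluing at gamma, chains via deleted ports link the s-ports.
stage alpha: inputs (s2, s1), connectivity {out.1} {out.2, s1.1} {s1.2} {s2.1, s2.2}, out.j its boundary
stage beta: inputs (s5, s3), connectivity {out.1, out.2, s3.1, s5.1, s5.2} {s3.2}, out.j its boundary
stage gamma: inputs (s2, s1, s5, s3, s4), connectivity {out.1, s4.1} {out.2} {s1.1} {s1.2} {s2.1, s2.2} {s3.1, s5.1, s5.2} {s3.2} {s4.2}, out.j its boundary

{out.1, s4.1} {out.2} {s1.1} {s1.2} {s2.1, s2.2} {s3.1, s5.1, s5.2} {s3.2} {s4.2}


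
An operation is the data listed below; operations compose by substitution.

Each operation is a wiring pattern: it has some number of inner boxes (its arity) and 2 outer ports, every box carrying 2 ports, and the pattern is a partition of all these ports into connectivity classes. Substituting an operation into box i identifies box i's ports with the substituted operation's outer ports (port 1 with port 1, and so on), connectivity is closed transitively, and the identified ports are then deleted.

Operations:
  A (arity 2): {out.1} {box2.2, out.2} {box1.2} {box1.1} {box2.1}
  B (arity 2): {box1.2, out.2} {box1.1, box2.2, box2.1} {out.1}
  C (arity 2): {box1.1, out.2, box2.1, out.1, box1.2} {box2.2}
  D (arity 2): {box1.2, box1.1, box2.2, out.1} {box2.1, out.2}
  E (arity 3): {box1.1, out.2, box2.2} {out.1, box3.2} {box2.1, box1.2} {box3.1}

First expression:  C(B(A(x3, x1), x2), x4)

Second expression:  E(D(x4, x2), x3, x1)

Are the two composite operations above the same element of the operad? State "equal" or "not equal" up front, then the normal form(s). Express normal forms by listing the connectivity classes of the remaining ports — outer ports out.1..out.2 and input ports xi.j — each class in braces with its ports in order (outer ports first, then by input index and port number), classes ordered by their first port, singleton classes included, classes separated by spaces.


not equal; first: {out.1, out.2, x1.2, x4.1} {x1.1} {x2.1, x2.2} {x3.1} {x3.2} {x4.2}; second: {out.1, x1.2} {out.2, x2.2, x3.2, x4.1, x4.2} {x1.1} {x2.1, x3.1}

The first composite normalizes to {out.1, out.2, x1.2, x4.1} {x1.1} {x2.1, x2.2} {x3.1} {x3.2} {x4.2}
The second composite normalizes to {out.1, x1.2} {out.2, x2.2, x3.2, x4.1, x4.2} {x1.1} {x2.1, x3.1}
The normal forms differ: not equal.


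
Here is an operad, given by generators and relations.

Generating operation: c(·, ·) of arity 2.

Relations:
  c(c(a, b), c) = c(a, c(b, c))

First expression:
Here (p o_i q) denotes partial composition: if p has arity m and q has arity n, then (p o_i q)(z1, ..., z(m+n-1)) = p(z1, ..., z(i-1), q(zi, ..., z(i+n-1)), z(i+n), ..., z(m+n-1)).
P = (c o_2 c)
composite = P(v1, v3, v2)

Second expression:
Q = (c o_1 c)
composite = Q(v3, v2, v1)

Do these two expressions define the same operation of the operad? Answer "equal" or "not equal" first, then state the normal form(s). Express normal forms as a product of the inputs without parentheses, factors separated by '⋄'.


not equal; the first gives v1 ⋄ v3 ⋄ v2 and the second v3 ⋄ v2 ⋄ v1


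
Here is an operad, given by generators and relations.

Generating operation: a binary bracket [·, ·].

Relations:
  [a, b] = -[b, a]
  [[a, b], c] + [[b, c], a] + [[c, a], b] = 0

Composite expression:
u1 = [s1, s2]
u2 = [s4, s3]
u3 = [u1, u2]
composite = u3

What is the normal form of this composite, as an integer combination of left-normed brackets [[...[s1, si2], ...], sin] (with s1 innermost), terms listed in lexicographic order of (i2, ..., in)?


-[[[s1, s2], s3], s4] + [[[s1, s2], s4], s3]


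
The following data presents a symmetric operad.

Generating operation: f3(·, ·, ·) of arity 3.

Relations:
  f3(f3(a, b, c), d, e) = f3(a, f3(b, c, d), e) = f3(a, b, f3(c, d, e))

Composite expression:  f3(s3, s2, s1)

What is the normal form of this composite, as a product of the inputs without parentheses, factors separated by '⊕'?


s3 ⊕ s2 ⊕ s1

Associativity of f3 dissolves the nesting; only the s-input order survives.
f3(s3, s2, s1) reduces to s3 ⊕ s2 ⊕ s1


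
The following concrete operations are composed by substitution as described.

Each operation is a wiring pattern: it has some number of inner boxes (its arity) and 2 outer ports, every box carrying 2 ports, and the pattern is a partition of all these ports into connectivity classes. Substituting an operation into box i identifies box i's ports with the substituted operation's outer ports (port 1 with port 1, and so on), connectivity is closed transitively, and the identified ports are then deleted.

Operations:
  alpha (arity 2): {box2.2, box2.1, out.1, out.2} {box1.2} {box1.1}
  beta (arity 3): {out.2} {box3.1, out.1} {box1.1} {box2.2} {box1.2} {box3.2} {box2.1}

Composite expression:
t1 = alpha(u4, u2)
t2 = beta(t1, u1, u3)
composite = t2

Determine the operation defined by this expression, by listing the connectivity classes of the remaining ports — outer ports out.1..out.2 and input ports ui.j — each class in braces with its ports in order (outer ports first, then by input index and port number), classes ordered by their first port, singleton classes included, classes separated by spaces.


{out.1, u3.1} {out.2} {u1.1} {u1.2} {u2.1, u2.2} {u3.2} {u4.1} {u4.2}

Connectivity passes through glued beta-boundaries; trace each wire chain.
stage alpha: inputs (u4, u2), connectivity {out.1, out.2, u2.1, u2.2} {u4.1} {u4.2}, out.j its boundary
stage beta: inputs (u4, u2, u1, u3), connectivity {out.1, u3.1} {out.2} {u1.1} {u1.2} {u2.1, u2.2} {u3.2} {u4.1} {u4.2}, out.j its boundary
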